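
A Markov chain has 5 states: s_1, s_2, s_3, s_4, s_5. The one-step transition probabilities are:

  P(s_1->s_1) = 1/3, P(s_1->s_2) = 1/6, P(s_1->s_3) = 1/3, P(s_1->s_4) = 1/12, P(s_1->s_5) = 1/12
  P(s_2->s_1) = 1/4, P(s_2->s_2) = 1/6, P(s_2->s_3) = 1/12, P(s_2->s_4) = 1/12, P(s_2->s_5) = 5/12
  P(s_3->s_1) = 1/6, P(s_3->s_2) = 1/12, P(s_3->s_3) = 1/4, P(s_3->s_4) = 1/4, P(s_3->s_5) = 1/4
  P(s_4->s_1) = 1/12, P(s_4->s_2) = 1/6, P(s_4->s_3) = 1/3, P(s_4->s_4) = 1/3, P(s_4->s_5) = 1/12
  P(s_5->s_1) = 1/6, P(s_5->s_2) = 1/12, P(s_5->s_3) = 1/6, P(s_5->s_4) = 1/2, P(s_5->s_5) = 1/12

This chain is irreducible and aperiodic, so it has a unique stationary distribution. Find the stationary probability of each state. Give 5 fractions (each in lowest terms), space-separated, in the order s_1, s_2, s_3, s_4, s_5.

The stationary distribution satisfies pi = pi * P, i.e.:
  pi_s_1 = 1/3*pi_s_1 + 1/4*pi_s_2 + 1/6*pi_s_3 + 1/12*pi_s_4 + 1/6*pi_s_5
  pi_s_2 = 1/6*pi_s_1 + 1/6*pi_s_2 + 1/12*pi_s_3 + 1/6*pi_s_4 + 1/12*pi_s_5
  pi_s_3 = 1/3*pi_s_1 + 1/12*pi_s_2 + 1/4*pi_s_3 + 1/3*pi_s_4 + 1/6*pi_s_5
  pi_s_4 = 1/12*pi_s_1 + 1/12*pi_s_2 + 1/4*pi_s_3 + 1/3*pi_s_4 + 1/2*pi_s_5
  pi_s_5 = 1/12*pi_s_1 + 5/12*pi_s_2 + 1/4*pi_s_3 + 1/12*pi_s_4 + 1/12*pi_s_5
with normalization: pi_s_1 + pi_s_2 + pi_s_3 + pi_s_4 + pi_s_5 = 1.

Using the first 4 balance equations plus normalization, the linear system A*pi = b is:
  [-2/3, 1/4, 1/6, 1/12, 1/6] . pi = 0
  [1/6, -5/6, 1/12, 1/6, 1/12] . pi = 0
  [1/3, 1/12, -3/4, 1/3, 1/6] . pi = 0
  [1/12, 1/12, 1/4, -2/3, 1/2] . pi = 0
  [1, 1, 1, 1, 1] . pi = 1

Solving yields:
  pi_s_1 = 1618/8649
  pi_s_2 = 253/1922
  pi_s_3 = 483/1922
  pi_s_4 = 4513/17298
  pi_s_5 = 325/1922

Verification (pi * P):
  1618/8649*1/3 + 253/1922*1/4 + 483/1922*1/6 + 4513/17298*1/12 + 325/1922*1/6 = 1618/8649 = pi_s_1  (ok)
  1618/8649*1/6 + 253/1922*1/6 + 483/1922*1/12 + 4513/17298*1/6 + 325/1922*1/12 = 253/1922 = pi_s_2  (ok)
  1618/8649*1/3 + 253/1922*1/12 + 483/1922*1/4 + 4513/17298*1/3 + 325/1922*1/6 = 483/1922 = pi_s_3  (ok)
  1618/8649*1/12 + 253/1922*1/12 + 483/1922*1/4 + 4513/17298*1/3 + 325/1922*1/2 = 4513/17298 = pi_s_4  (ok)
  1618/8649*1/12 + 253/1922*5/12 + 483/1922*1/4 + 4513/17298*1/12 + 325/1922*1/12 = 325/1922 = pi_s_5  (ok)

Answer: 1618/8649 253/1922 483/1922 4513/17298 325/1922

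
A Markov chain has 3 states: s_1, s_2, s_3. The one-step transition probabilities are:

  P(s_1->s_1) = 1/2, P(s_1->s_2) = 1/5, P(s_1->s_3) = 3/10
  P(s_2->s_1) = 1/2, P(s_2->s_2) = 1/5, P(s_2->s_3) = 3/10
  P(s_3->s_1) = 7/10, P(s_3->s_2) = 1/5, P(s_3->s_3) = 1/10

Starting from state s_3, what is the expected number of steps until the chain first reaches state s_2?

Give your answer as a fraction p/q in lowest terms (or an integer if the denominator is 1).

Let h_i = expected steps to first reach s_2 from state i.
Boundary: h_s_2 = 0.
First-step equations for the other states:
  h_s_1 = 1 + 1/2*h_s_1 + 1/5*h_s_2 + 3/10*h_s_3
  h_s_3 = 1 + 7/10*h_s_1 + 1/5*h_s_2 + 1/10*h_s_3

Substituting h_s_2 = 0 and rearranging gives the linear system (I - Q) h = 1:
  [1/2, -3/10] . (h_s_1, h_s_3) = 1
  [-7/10, 9/10] . (h_s_1, h_s_3) = 1

Solving yields:
  h_s_1 = 5
  h_s_3 = 5

Starting state is s_3, so the expected hitting time is h_s_3 = 5.

Answer: 5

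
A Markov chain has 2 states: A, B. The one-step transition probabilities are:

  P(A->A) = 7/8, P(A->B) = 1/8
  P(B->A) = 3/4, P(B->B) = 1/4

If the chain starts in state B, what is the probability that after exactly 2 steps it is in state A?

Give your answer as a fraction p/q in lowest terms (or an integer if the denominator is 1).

Answer: 27/32

Derivation:
Computing P^2 by repeated multiplication:
P^1 =
  A: [7/8, 1/8]
  B: [3/4, 1/4]
P^2 =
  A: [55/64, 9/64]
  B: [27/32, 5/32]

(P^2)[B -> A] = 27/32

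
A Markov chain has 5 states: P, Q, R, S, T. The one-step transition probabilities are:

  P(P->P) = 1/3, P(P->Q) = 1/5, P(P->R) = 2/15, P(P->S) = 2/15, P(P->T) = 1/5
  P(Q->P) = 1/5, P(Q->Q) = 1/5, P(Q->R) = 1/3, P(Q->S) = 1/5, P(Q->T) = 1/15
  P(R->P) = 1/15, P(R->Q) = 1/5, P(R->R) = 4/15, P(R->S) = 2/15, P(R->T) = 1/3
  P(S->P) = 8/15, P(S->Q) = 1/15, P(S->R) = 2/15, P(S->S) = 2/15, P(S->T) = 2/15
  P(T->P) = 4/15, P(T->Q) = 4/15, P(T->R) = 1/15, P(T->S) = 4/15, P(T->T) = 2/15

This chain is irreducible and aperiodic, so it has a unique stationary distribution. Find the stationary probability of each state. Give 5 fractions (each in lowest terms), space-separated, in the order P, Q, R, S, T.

Answer: 1940/6899 1305/6899 1269/6899 1169/6899 1216/6899

Derivation:
The stationary distribution satisfies pi = pi * P, i.e.:
  pi_P = 1/3*pi_P + 1/5*pi_Q + 1/15*pi_R + 8/15*pi_S + 4/15*pi_T
  pi_Q = 1/5*pi_P + 1/5*pi_Q + 1/5*pi_R + 1/15*pi_S + 4/15*pi_T
  pi_R = 2/15*pi_P + 1/3*pi_Q + 4/15*pi_R + 2/15*pi_S + 1/15*pi_T
  pi_S = 2/15*pi_P + 1/5*pi_Q + 2/15*pi_R + 2/15*pi_S + 4/15*pi_T
  pi_T = 1/5*pi_P + 1/15*pi_Q + 1/3*pi_R + 2/15*pi_S + 2/15*pi_T
with normalization: pi_P + pi_Q + pi_R + pi_S + pi_T = 1.

Using the first 4 balance equations plus normalization, the linear system A*pi = b is:
  [-2/3, 1/5, 1/15, 8/15, 4/15] . pi = 0
  [1/5, -4/5, 1/5, 1/15, 4/15] . pi = 0
  [2/15, 1/3, -11/15, 2/15, 1/15] . pi = 0
  [2/15, 1/5, 2/15, -13/15, 4/15] . pi = 0
  [1, 1, 1, 1, 1] . pi = 1

Solving yields:
  pi_P = 1940/6899
  pi_Q = 1305/6899
  pi_R = 1269/6899
  pi_S = 1169/6899
  pi_T = 1216/6899

Verification (pi * P):
  1940/6899*1/3 + 1305/6899*1/5 + 1269/6899*1/15 + 1169/6899*8/15 + 1216/6899*4/15 = 1940/6899 = pi_P  (ok)
  1940/6899*1/5 + 1305/6899*1/5 + 1269/6899*1/5 + 1169/6899*1/15 + 1216/6899*4/15 = 1305/6899 = pi_Q  (ok)
  1940/6899*2/15 + 1305/6899*1/3 + 1269/6899*4/15 + 1169/6899*2/15 + 1216/6899*1/15 = 1269/6899 = pi_R  (ok)
  1940/6899*2/15 + 1305/6899*1/5 + 1269/6899*2/15 + 1169/6899*2/15 + 1216/6899*4/15 = 1169/6899 = pi_S  (ok)
  1940/6899*1/5 + 1305/6899*1/15 + 1269/6899*1/3 + 1169/6899*2/15 + 1216/6899*2/15 = 1216/6899 = pi_T  (ok)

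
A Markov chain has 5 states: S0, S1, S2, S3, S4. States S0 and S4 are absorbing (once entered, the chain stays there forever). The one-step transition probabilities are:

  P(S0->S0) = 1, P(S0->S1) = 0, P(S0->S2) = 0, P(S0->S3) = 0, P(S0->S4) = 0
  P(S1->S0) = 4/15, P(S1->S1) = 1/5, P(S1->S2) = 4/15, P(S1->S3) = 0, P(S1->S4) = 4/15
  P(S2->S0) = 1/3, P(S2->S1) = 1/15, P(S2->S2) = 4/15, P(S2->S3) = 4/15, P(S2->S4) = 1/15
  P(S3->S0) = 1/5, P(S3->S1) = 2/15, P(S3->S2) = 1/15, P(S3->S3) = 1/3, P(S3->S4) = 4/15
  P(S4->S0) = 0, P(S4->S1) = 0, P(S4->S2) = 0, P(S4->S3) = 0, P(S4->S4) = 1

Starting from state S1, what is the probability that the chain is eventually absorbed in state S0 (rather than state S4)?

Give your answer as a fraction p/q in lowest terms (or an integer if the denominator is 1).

Let a_i = P(absorbed in S0 | start in state i).
Boundary conditions: a_S0 = 1, a_S4 = 0.
For each transient state i, a_i = sum_j P(i->j) * a_j:
  a_S1 = 4/15*a_S0 + 1/5*a_S1 + 4/15*a_S2 + 0*a_S3 + 4/15*a_S4
  a_S2 = 1/3*a_S0 + 1/15*a_S1 + 4/15*a_S2 + 4/15*a_S3 + 1/15*a_S4
  a_S3 = 1/5*a_S0 + 2/15*a_S1 + 1/15*a_S2 + 1/3*a_S3 + 4/15*a_S4

Substituting a_S0 = 1 and a_S4 = 0, rearrange to (I - Q) a = r where r[i] = P(i -> S0):
  [4/5, -4/15, 0] . (a_S1, a_S2, a_S3) = 4/15
  [-1/15, 11/15, -4/15] . (a_S1, a_S2, a_S3) = 1/3
  [-2/15, -1/15, 2/3] . (a_S1, a_S2, a_S3) = 1/5

Solving yields:
  a_S1 = 14/25
  a_S2 = 17/25
  a_S3 = 12/25

Starting state is S1, so the absorption probability is a_S1 = 14/25.

Answer: 14/25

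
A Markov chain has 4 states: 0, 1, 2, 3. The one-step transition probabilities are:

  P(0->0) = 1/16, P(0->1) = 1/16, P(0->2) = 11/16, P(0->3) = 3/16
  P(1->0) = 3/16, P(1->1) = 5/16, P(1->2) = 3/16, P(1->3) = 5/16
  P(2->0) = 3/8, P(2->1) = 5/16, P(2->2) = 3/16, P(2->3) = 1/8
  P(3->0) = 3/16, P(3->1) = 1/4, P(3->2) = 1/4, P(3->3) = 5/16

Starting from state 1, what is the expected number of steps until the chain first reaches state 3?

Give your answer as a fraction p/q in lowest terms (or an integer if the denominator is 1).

Answer: 352/81

Derivation:
Let h_i = expected steps to first reach 3 from state i.
Boundary: h_3 = 0.
First-step equations for the other states:
  h_0 = 1 + 1/16*h_0 + 1/16*h_1 + 11/16*h_2 + 3/16*h_3
  h_1 = 1 + 3/16*h_0 + 5/16*h_1 + 3/16*h_2 + 5/16*h_3
  h_2 = 1 + 3/8*h_0 + 5/16*h_1 + 3/16*h_2 + 1/8*h_3

Substituting h_3 = 0 and rearranging gives the linear system (I - Q) h = 1:
  [15/16, -1/16, -11/16] . (h_0, h_1, h_2) = 1
  [-3/16, 11/16, -3/16] . (h_0, h_1, h_2) = 1
  [-3/8, -5/16, 13/16] . (h_0, h_1, h_2) = 1

Solving yields:
  h_0 = 1280/243
  h_1 = 352/81
  h_2 = 16/3

Starting state is 1, so the expected hitting time is h_1 = 352/81.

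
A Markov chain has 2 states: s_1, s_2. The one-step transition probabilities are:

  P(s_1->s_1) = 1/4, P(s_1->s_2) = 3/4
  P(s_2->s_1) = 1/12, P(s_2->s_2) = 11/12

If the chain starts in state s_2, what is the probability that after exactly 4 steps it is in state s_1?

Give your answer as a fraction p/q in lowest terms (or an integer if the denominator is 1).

Answer: 259/2592

Derivation:
Computing P^4 by repeated multiplication:
P^1 =
  s_1: [1/4, 3/4]
  s_2: [1/12, 11/12]
P^2 =
  s_1: [1/8, 7/8]
  s_2: [7/72, 65/72]
P^3 =
  s_1: [5/48, 43/48]
  s_2: [43/432, 389/432]
P^4 =
  s_1: [29/288, 259/288]
  s_2: [259/2592, 2333/2592]

(P^4)[s_2 -> s_1] = 259/2592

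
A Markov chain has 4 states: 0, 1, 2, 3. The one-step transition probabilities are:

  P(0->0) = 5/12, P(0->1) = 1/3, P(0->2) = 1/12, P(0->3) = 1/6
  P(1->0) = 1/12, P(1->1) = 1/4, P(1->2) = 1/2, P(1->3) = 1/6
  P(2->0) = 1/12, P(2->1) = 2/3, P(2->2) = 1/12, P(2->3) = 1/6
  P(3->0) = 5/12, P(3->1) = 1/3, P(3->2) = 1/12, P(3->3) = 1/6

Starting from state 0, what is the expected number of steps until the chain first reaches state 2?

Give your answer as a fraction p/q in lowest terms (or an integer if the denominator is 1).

Answer: 52/11

Derivation:
Let h_i = expected steps to first reach 2 from state i.
Boundary: h_2 = 0.
First-step equations for the other states:
  h_0 = 1 + 5/12*h_0 + 1/3*h_1 + 1/12*h_2 + 1/6*h_3
  h_1 = 1 + 1/12*h_0 + 1/4*h_1 + 1/2*h_2 + 1/6*h_3
  h_3 = 1 + 5/12*h_0 + 1/3*h_1 + 1/12*h_2 + 1/6*h_3

Substituting h_2 = 0 and rearranging gives the linear system (I - Q) h = 1:
  [7/12, -1/3, -1/6] . (h_0, h_1, h_3) = 1
  [-1/12, 3/4, -1/6] . (h_0, h_1, h_3) = 1
  [-5/12, -1/3, 5/6] . (h_0, h_1, h_3) = 1

Solving yields:
  h_0 = 52/11
  h_1 = 32/11
  h_3 = 52/11

Starting state is 0, so the expected hitting time is h_0 = 52/11.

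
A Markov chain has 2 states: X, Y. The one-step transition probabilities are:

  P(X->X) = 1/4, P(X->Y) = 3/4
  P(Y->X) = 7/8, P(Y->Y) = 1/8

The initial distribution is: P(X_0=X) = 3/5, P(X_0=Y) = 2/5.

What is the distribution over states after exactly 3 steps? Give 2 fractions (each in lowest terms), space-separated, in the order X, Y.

Propagating the distribution step by step (d_{t+1} = d_t * P):
d_0 = (X=3/5, Y=2/5)
  d_1[X] = 3/5*1/4 + 2/5*7/8 = 1/2
  d_1[Y] = 3/5*3/4 + 2/5*1/8 = 1/2
d_1 = (X=1/2, Y=1/2)
  d_2[X] = 1/2*1/4 + 1/2*7/8 = 9/16
  d_2[Y] = 1/2*3/4 + 1/2*1/8 = 7/16
d_2 = (X=9/16, Y=7/16)
  d_3[X] = 9/16*1/4 + 7/16*7/8 = 67/128
  d_3[Y] = 9/16*3/4 + 7/16*1/8 = 61/128
d_3 = (X=67/128, Y=61/128)

Answer: 67/128 61/128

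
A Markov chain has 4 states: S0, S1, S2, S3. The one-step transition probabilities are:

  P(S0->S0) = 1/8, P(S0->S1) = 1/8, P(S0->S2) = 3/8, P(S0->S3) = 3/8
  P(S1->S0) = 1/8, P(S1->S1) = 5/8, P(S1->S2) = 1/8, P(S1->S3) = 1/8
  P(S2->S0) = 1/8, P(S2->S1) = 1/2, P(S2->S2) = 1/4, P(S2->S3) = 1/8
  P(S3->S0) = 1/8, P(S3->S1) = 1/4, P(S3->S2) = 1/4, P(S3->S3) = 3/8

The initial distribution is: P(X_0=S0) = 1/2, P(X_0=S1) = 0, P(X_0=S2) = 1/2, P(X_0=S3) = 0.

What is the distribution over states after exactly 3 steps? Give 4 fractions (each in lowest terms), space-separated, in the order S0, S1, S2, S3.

Propagating the distribution step by step (d_{t+1} = d_t * P):
d_0 = (S0=1/2, S1=0, S2=1/2, S3=0)
  d_1[S0] = 1/2*1/8 + 0*1/8 + 1/2*1/8 + 0*1/8 = 1/8
  d_1[S1] = 1/2*1/8 + 0*5/8 + 1/2*1/2 + 0*1/4 = 5/16
  d_1[S2] = 1/2*3/8 + 0*1/8 + 1/2*1/4 + 0*1/4 = 5/16
  d_1[S3] = 1/2*3/8 + 0*1/8 + 1/2*1/8 + 0*3/8 = 1/4
d_1 = (S0=1/8, S1=5/16, S2=5/16, S3=1/4)
  d_2[S0] = 1/8*1/8 + 5/16*1/8 + 5/16*1/8 + 1/4*1/8 = 1/8
  d_2[S1] = 1/8*1/8 + 5/16*5/8 + 5/16*1/2 + 1/4*1/4 = 55/128
  d_2[S2] = 1/8*3/8 + 5/16*1/8 + 5/16*1/4 + 1/4*1/4 = 29/128
  d_2[S3] = 1/8*3/8 + 5/16*1/8 + 5/16*1/8 + 1/4*3/8 = 7/32
d_2 = (S0=1/8, S1=55/128, S2=29/128, S3=7/32)
  d_3[S0] = 1/8*1/8 + 55/128*1/8 + 29/128*1/8 + 7/32*1/8 = 1/8
  d_3[S1] = 1/8*1/8 + 55/128*5/8 + 29/128*1/2 + 7/32*1/4 = 463/1024
  d_3[S2] = 1/8*3/8 + 55/128*1/8 + 29/128*1/4 + 7/32*1/4 = 217/1024
  d_3[S3] = 1/8*3/8 + 55/128*1/8 + 29/128*1/8 + 7/32*3/8 = 27/128
d_3 = (S0=1/8, S1=463/1024, S2=217/1024, S3=27/128)

Answer: 1/8 463/1024 217/1024 27/128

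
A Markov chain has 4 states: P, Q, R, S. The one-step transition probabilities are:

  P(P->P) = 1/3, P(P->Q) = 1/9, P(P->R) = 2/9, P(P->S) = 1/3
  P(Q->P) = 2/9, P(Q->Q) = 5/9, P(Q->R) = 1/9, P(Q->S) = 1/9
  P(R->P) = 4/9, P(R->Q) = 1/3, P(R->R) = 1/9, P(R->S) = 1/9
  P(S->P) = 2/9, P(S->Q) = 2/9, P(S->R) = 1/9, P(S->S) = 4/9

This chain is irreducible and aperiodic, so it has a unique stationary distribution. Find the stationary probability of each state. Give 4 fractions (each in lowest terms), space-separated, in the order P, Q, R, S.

The stationary distribution satisfies pi = pi * P, i.e.:
  pi_P = 1/3*pi_P + 2/9*pi_Q + 4/9*pi_R + 2/9*pi_S
  pi_Q = 1/9*pi_P + 5/9*pi_Q + 1/3*pi_R + 2/9*pi_S
  pi_R = 2/9*pi_P + 1/9*pi_Q + 1/9*pi_R + 1/9*pi_S
  pi_S = 1/3*pi_P + 1/9*pi_Q + 1/9*pi_R + 4/9*pi_S
with normalization: pi_P + pi_Q + pi_R + pi_S = 1.

Using the first 3 balance equations plus normalization, the linear system A*pi = b is:
  [-2/3, 2/9, 4/9, 2/9] . pi = 0
  [1/9, -4/9, 1/3, 2/9] . pi = 0
  [2/9, 1/9, -8/9, 1/9] . pi = 0
  [1, 1, 1, 1] . pi = 1

Solving yields:
  pi_P = 2/7
  pi_Q = 13/42
  pi_R = 1/7
  pi_S = 11/42

Verification (pi * P):
  2/7*1/3 + 13/42*2/9 + 1/7*4/9 + 11/42*2/9 = 2/7 = pi_P  (ok)
  2/7*1/9 + 13/42*5/9 + 1/7*1/3 + 11/42*2/9 = 13/42 = pi_Q  (ok)
  2/7*2/9 + 13/42*1/9 + 1/7*1/9 + 11/42*1/9 = 1/7 = pi_R  (ok)
  2/7*1/3 + 13/42*1/9 + 1/7*1/9 + 11/42*4/9 = 11/42 = pi_S  (ok)

Answer: 2/7 13/42 1/7 11/42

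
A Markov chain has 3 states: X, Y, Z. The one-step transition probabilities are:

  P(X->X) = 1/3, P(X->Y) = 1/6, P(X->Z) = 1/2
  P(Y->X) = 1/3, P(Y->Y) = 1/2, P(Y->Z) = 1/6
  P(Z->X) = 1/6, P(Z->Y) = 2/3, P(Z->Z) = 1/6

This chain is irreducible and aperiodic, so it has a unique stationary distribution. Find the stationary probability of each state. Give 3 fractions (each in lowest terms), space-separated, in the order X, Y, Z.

The stationary distribution satisfies pi = pi * P, i.e.:
  pi_X = 1/3*pi_X + 1/3*pi_Y + 1/6*pi_Z
  pi_Y = 1/6*pi_X + 1/2*pi_Y + 2/3*pi_Z
  pi_Z = 1/2*pi_X + 1/6*pi_Y + 1/6*pi_Z
with normalization: pi_X + pi_Y + pi_Z = 1.

Using the first 2 balance equations plus normalization, the linear system A*pi = b is:
  [-2/3, 1/3, 1/6] . pi = 0
  [1/6, -1/2, 2/3] . pi = 0
  [1, 1, 1] . pi = 1

Solving yields:
  pi_X = 11/38
  pi_Y = 17/38
  pi_Z = 5/19

Verification (pi * P):
  11/38*1/3 + 17/38*1/3 + 5/19*1/6 = 11/38 = pi_X  (ok)
  11/38*1/6 + 17/38*1/2 + 5/19*2/3 = 17/38 = pi_Y  (ok)
  11/38*1/2 + 17/38*1/6 + 5/19*1/6 = 5/19 = pi_Z  (ok)

Answer: 11/38 17/38 5/19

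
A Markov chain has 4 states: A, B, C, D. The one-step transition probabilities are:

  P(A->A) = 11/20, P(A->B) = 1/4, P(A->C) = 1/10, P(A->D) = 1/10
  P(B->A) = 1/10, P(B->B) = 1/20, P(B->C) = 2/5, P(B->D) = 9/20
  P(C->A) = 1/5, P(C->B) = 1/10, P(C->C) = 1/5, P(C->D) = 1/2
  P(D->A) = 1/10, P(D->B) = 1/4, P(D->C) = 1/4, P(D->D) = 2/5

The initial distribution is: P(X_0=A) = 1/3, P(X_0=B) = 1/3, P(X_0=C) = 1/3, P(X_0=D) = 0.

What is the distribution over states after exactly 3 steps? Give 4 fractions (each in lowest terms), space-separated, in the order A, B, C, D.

Propagating the distribution step by step (d_{t+1} = d_t * P):
d_0 = (A=1/3, B=1/3, C=1/3, D=0)
  d_1[A] = 1/3*11/20 + 1/3*1/10 + 1/3*1/5 + 0*1/10 = 17/60
  d_1[B] = 1/3*1/4 + 1/3*1/20 + 1/3*1/10 + 0*1/4 = 2/15
  d_1[C] = 1/3*1/10 + 1/3*2/5 + 1/3*1/5 + 0*1/4 = 7/30
  d_1[D] = 1/3*1/10 + 1/3*9/20 + 1/3*1/2 + 0*2/5 = 7/20
d_1 = (A=17/60, B=2/15, C=7/30, D=7/20)
  d_2[A] = 17/60*11/20 + 2/15*1/10 + 7/30*1/5 + 7/20*1/10 = 301/1200
  d_2[B] = 17/60*1/4 + 2/15*1/20 + 7/30*1/10 + 7/20*1/4 = 113/600
  d_2[C] = 17/60*1/10 + 2/15*2/5 + 7/30*1/5 + 7/20*1/4 = 259/1200
  d_2[D] = 17/60*1/10 + 2/15*9/20 + 7/30*1/2 + 7/20*2/5 = 69/200
d_2 = (A=301/1200, B=113/600, C=259/1200, D=69/200)
  d_3[A] = 301/1200*11/20 + 113/600*1/10 + 259/1200*1/5 + 69/200*1/10 = 5627/24000
  d_3[B] = 301/1200*1/4 + 113/600*1/20 + 259/1200*1/10 + 69/200*1/4 = 4319/24000
  d_3[C] = 301/1200*1/10 + 113/600*2/5 + 259/1200*1/5 + 69/200*1/4 = 1379/6000
  d_3[D] = 301/1200*1/10 + 113/600*9/20 + 259/1200*1/2 + 69/200*2/5 = 1423/4000
d_3 = (A=5627/24000, B=4319/24000, C=1379/6000, D=1423/4000)

Answer: 5627/24000 4319/24000 1379/6000 1423/4000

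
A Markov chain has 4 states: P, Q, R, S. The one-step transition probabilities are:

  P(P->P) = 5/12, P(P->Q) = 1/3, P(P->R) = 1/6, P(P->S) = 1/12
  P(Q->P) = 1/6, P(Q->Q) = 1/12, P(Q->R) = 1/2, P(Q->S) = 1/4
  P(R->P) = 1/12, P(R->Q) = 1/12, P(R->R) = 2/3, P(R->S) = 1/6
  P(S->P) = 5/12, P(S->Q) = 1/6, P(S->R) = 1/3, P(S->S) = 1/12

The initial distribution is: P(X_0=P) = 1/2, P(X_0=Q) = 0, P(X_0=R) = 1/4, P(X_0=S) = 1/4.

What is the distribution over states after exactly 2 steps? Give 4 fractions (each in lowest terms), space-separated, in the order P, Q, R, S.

Propagating the distribution step by step (d_{t+1} = d_t * P):
d_0 = (P=1/2, Q=0, R=1/4, S=1/4)
  d_1[P] = 1/2*5/12 + 0*1/6 + 1/4*1/12 + 1/4*5/12 = 1/3
  d_1[Q] = 1/2*1/3 + 0*1/12 + 1/4*1/12 + 1/4*1/6 = 11/48
  d_1[R] = 1/2*1/6 + 0*1/2 + 1/4*2/3 + 1/4*1/3 = 1/3
  d_1[S] = 1/2*1/12 + 0*1/4 + 1/4*1/6 + 1/4*1/12 = 5/48
d_1 = (P=1/3, Q=11/48, R=1/3, S=5/48)
  d_2[P] = 1/3*5/12 + 11/48*1/6 + 1/3*1/12 + 5/48*5/12 = 143/576
  d_2[Q] = 1/3*1/3 + 11/48*1/12 + 1/3*1/12 + 5/48*1/6 = 101/576
  d_2[R] = 1/3*1/6 + 11/48*1/2 + 1/3*2/3 + 5/48*1/3 = 41/96
  d_2[S] = 1/3*1/12 + 11/48*1/4 + 1/3*1/6 + 5/48*1/12 = 43/288
d_2 = (P=143/576, Q=101/576, R=41/96, S=43/288)

Answer: 143/576 101/576 41/96 43/288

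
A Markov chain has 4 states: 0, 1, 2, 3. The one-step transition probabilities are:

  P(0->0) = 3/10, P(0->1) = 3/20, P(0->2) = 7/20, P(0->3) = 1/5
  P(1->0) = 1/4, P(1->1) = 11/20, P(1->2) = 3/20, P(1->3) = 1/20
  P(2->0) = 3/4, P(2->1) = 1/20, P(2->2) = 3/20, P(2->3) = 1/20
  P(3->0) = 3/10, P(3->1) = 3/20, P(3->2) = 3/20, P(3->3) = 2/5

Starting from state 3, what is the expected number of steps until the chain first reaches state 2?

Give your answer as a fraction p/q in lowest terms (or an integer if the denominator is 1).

Let h_i = expected steps to first reach 2 from state i.
Boundary: h_2 = 0.
First-step equations for the other states:
  h_0 = 1 + 3/10*h_0 + 3/20*h_1 + 7/20*h_2 + 1/5*h_3
  h_1 = 1 + 1/4*h_0 + 11/20*h_1 + 3/20*h_2 + 1/20*h_3
  h_3 = 1 + 3/10*h_0 + 3/20*h_1 + 3/20*h_2 + 2/5*h_3

Substituting h_2 = 0 and rearranging gives the linear system (I - Q) h = 1:
  [7/10, -3/20, -1/5] . (h_0, h_1, h_3) = 1
  [-1/4, 9/20, -1/20] . (h_0, h_1, h_3) = 1
  [-3/10, -3/20, 3/5] . (h_0, h_1, h_3) = 1

Solving yields:
  h_0 = 320/83
  h_1 = 1220/249
  h_3 = 400/83

Starting state is 3, so the expected hitting time is h_3 = 400/83.

Answer: 400/83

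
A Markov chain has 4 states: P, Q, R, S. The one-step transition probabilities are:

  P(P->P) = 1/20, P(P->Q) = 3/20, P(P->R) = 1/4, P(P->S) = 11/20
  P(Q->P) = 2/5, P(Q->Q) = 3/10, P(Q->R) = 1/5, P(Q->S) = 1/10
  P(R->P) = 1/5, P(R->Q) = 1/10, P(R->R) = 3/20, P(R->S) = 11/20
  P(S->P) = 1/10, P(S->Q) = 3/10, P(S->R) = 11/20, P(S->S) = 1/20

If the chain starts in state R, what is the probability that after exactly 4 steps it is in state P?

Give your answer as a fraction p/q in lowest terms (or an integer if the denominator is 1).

Answer: 14139/80000

Derivation:
Computing P^4 by repeated multiplication:
P^1 =
  P: [1/20, 3/20, 1/4, 11/20]
  Q: [2/5, 3/10, 1/5, 1/10]
  R: [1/5, 1/10, 3/20, 11/20]
  S: [1/10, 3/10, 11/20, 1/20]
P^2 =
  P: [67/400, 97/400, 153/400, 83/400]
  Q: [19/100, 1/5, 49/200, 73/200]
  R: [27/200, 6/25, 79/200, 23/100]
  S: [6/25, 7/40, 39/200, 39/100]
P^3 =
  P: [1621/8000, 1587/8000, 419/1600, 2697/8000]
  Q: [7/40, 89/400, 13/40, 111/400]
  R: [819/4000, 803/4000, 107/400, 327/1000]
  S: [4/25, 9/40, 271/800, 221/800]
P^4 =
  P: [28091/160000, 34757/160000, 10081/32000, 46747/160000]
  Q: [381/2000, 167/800, 2317/8000, 2489/8000]
  R: [14139/80000, 17263/80000, 4981/16000, 23693/80000]
  S: [1547/8000, 833/4000, 1151/4000, 497/1600]

(P^4)[R -> P] = 14139/80000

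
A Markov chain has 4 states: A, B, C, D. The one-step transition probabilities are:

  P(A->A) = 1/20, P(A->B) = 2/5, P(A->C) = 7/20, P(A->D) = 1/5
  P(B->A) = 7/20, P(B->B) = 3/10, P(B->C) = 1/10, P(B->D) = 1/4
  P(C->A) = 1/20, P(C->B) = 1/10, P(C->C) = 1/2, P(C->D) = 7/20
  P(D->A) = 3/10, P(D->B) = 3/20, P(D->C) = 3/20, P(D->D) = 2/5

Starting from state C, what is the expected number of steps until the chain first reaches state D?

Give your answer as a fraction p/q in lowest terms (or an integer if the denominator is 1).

Answer: 1420/453

Derivation:
Let h_i = expected steps to first reach D from state i.
Boundary: h_D = 0.
First-step equations for the other states:
  h_A = 1 + 1/20*h_A + 2/5*h_B + 7/20*h_C + 1/5*h_D
  h_B = 1 + 7/20*h_A + 3/10*h_B + 1/10*h_C + 1/4*h_D
  h_C = 1 + 1/20*h_A + 1/10*h_B + 1/2*h_C + 7/20*h_D

Substituting h_D = 0 and rearranging gives the linear system (I - Q) h = 1:
  [19/20, -2/5, -7/20] . (h_A, h_B, h_C) = 1
  [-7/20, 7/10, -1/10] . (h_A, h_B, h_C) = 1
  [-1/20, -1/10, 1/2] . (h_A, h_B, h_C) = 1

Solving yields:
  h_A = 1720/453
  h_B = 570/151
  h_C = 1420/453

Starting state is C, so the expected hitting time is h_C = 1420/453.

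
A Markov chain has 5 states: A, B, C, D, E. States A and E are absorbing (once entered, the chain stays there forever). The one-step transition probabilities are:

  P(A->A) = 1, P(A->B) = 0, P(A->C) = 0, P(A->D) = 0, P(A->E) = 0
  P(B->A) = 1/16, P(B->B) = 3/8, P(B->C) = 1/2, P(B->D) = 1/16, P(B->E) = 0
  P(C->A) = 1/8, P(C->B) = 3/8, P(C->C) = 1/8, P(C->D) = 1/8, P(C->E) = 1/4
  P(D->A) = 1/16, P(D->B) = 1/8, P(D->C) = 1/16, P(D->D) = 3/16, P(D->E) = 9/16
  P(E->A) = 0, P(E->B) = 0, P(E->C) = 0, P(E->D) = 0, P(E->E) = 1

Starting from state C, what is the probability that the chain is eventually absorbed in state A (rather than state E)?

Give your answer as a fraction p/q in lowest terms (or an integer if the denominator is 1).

Answer: 182/555

Derivation:
Let a_i = P(absorbed in A | start in state i).
Boundary conditions: a_A = 1, a_E = 0.
For each transient state i, a_i = sum_j P(i->j) * a_j:
  a_B = 1/16*a_A + 3/8*a_B + 1/2*a_C + 1/16*a_D + 0*a_E
  a_C = 1/8*a_A + 3/8*a_B + 1/8*a_C + 1/8*a_D + 1/4*a_E
  a_D = 1/16*a_A + 1/8*a_B + 1/16*a_C + 3/16*a_D + 9/16*a_E

Substituting a_A = 1 and a_E = 0, rearrange to (I - Q) a = r where r[i] = P(i -> A):
  [5/8, -1/2, -1/16] . (a_B, a_C, a_D) = 1/16
  [-3/8, 7/8, -1/8] . (a_B, a_C, a_D) = 1/8
  [-1/8, -1/16, 13/16] . (a_B, a_C, a_D) = 1/16

Solving yields:
  a_B = 14/37
  a_C = 182/555
  a_D = 89/555

Starting state is C, so the absorption probability is a_C = 182/555.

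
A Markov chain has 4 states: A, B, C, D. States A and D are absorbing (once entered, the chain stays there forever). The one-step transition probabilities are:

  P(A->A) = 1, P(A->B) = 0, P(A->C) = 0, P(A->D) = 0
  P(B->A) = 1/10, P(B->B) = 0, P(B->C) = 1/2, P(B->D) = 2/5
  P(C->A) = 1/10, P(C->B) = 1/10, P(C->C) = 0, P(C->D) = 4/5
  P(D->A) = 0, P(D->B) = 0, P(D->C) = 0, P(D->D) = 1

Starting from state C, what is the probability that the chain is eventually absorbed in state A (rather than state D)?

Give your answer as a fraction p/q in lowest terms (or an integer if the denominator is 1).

Let a_i = P(absorbed in A | start in state i).
Boundary conditions: a_A = 1, a_D = 0.
For each transient state i, a_i = sum_j P(i->j) * a_j:
  a_B = 1/10*a_A + 0*a_B + 1/2*a_C + 2/5*a_D
  a_C = 1/10*a_A + 1/10*a_B + 0*a_C + 4/5*a_D

Substituting a_A = 1 and a_D = 0, rearrange to (I - Q) a = r where r[i] = P(i -> A):
  [1, -1/2] . (a_B, a_C) = 1/10
  [-1/10, 1] . (a_B, a_C) = 1/10

Solving yields:
  a_B = 3/19
  a_C = 11/95

Starting state is C, so the absorption probability is a_C = 11/95.

Answer: 11/95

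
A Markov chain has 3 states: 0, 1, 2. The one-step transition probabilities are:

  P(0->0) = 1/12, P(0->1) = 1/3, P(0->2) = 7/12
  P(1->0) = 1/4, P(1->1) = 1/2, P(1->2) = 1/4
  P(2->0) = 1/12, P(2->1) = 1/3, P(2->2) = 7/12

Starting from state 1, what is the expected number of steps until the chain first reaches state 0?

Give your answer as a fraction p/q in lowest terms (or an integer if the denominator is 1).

Let h_i = expected steps to first reach 0 from state i.
Boundary: h_0 = 0.
First-step equations for the other states:
  h_1 = 1 + 1/4*h_0 + 1/2*h_1 + 1/4*h_2
  h_2 = 1 + 1/12*h_0 + 1/3*h_1 + 7/12*h_2

Substituting h_0 = 0 and rearranging gives the linear system (I - Q) h = 1:
  [1/2, -1/4] . (h_1, h_2) = 1
  [-1/3, 5/12] . (h_1, h_2) = 1

Solving yields:
  h_1 = 16/3
  h_2 = 20/3

Starting state is 1, so the expected hitting time is h_1 = 16/3.

Answer: 16/3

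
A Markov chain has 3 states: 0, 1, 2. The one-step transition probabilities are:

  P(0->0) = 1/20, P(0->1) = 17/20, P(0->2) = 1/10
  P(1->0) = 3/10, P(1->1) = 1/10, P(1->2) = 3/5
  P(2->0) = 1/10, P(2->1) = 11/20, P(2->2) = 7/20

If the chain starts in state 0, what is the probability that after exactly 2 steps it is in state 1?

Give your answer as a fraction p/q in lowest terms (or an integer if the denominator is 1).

Answer: 73/400

Derivation:
Computing P^2 by repeated multiplication:
P^1 =
  0: [1/20, 17/20, 1/10]
  1: [3/10, 1/10, 3/5]
  2: [1/10, 11/20, 7/20]
P^2 =
  0: [107/400, 73/400, 11/20]
  1: [21/200, 119/200, 3/10]
  2: [41/200, 133/400, 37/80]

(P^2)[0 -> 1] = 73/400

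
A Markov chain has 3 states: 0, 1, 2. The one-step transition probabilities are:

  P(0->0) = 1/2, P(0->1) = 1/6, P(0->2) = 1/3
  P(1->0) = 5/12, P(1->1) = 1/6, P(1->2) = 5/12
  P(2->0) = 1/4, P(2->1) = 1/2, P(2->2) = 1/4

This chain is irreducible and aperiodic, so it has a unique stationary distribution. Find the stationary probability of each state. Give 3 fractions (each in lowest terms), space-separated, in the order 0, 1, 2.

Answer: 15/38 21/76 25/76

Derivation:
The stationary distribution satisfies pi = pi * P, i.e.:
  pi_0 = 1/2*pi_0 + 5/12*pi_1 + 1/4*pi_2
  pi_1 = 1/6*pi_0 + 1/6*pi_1 + 1/2*pi_2
  pi_2 = 1/3*pi_0 + 5/12*pi_1 + 1/4*pi_2
with normalization: pi_0 + pi_1 + pi_2 = 1.

Using the first 2 balance equations plus normalization, the linear system A*pi = b is:
  [-1/2, 5/12, 1/4] . pi = 0
  [1/6, -5/6, 1/2] . pi = 0
  [1, 1, 1] . pi = 1

Solving yields:
  pi_0 = 15/38
  pi_1 = 21/76
  pi_2 = 25/76

Verification (pi * P):
  15/38*1/2 + 21/76*5/12 + 25/76*1/4 = 15/38 = pi_0  (ok)
  15/38*1/6 + 21/76*1/6 + 25/76*1/2 = 21/76 = pi_1  (ok)
  15/38*1/3 + 21/76*5/12 + 25/76*1/4 = 25/76 = pi_2  (ok)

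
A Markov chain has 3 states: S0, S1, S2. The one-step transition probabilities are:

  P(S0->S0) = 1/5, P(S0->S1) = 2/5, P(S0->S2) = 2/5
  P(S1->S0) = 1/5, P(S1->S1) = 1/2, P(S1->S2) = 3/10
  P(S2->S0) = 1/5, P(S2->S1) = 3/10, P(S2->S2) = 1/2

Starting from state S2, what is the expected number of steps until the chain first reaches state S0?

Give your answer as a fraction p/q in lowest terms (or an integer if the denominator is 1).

Answer: 5

Derivation:
Let h_i = expected steps to first reach S0 from state i.
Boundary: h_S0 = 0.
First-step equations for the other states:
  h_S1 = 1 + 1/5*h_S0 + 1/2*h_S1 + 3/10*h_S2
  h_S2 = 1 + 1/5*h_S0 + 3/10*h_S1 + 1/2*h_S2

Substituting h_S0 = 0 and rearranging gives the linear system (I - Q) h = 1:
  [1/2, -3/10] . (h_S1, h_S2) = 1
  [-3/10, 1/2] . (h_S1, h_S2) = 1

Solving yields:
  h_S1 = 5
  h_S2 = 5

Starting state is S2, so the expected hitting time is h_S2 = 5.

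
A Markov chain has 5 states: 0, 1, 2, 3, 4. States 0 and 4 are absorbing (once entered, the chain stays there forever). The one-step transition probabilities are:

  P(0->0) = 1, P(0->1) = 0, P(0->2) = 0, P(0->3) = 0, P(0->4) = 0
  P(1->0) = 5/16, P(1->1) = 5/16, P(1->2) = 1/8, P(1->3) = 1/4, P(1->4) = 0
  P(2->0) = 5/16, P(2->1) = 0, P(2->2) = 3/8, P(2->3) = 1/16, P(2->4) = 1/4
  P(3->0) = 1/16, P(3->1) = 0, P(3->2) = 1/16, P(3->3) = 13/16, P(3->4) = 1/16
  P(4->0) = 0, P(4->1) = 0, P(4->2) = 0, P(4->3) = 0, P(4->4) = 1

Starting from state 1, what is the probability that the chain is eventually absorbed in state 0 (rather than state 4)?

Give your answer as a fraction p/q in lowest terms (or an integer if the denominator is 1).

Answer: 237/319

Derivation:
Let a_i = P(absorbed in 0 | start in state i).
Boundary conditions: a_0 = 1, a_4 = 0.
For each transient state i, a_i = sum_j P(i->j) * a_j:
  a_1 = 5/16*a_0 + 5/16*a_1 + 1/8*a_2 + 1/4*a_3 + 0*a_4
  a_2 = 5/16*a_0 + 0*a_1 + 3/8*a_2 + 1/16*a_3 + 1/4*a_4
  a_3 = 1/16*a_0 + 0*a_1 + 1/16*a_2 + 13/16*a_3 + 1/16*a_4

Substituting a_0 = 1 and a_4 = 0, rearrange to (I - Q) a = r where r[i] = P(i -> 0):
  [11/16, -1/8, -1/4] . (a_1, a_2, a_3) = 5/16
  [0, 5/8, -1/16] . (a_1, a_2, a_3) = 5/16
  [0, -1/16, 3/16] . (a_1, a_2, a_3) = 1/16

Solving yields:
  a_1 = 237/319
  a_2 = 16/29
  a_3 = 15/29

Starting state is 1, so the absorption probability is a_1 = 237/319.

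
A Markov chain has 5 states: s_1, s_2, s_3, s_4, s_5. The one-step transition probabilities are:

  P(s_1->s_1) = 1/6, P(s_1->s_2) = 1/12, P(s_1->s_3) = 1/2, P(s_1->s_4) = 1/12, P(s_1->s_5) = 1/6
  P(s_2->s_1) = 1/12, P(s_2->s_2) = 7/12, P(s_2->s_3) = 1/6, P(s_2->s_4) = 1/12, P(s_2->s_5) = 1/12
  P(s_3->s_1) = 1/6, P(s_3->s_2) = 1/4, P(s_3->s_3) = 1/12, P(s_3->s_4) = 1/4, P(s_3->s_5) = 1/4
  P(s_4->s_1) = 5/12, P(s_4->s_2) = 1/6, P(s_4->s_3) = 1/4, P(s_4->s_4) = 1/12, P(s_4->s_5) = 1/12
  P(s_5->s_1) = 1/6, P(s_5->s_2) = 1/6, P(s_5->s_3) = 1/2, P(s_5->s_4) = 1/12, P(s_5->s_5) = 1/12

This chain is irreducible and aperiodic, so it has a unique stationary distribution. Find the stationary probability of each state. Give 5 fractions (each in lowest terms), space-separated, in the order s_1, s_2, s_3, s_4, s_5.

The stationary distribution satisfies pi = pi * P, i.e.:
  pi_s_1 = 1/6*pi_s_1 + 1/12*pi_s_2 + 1/6*pi_s_3 + 5/12*pi_s_4 + 1/6*pi_s_5
  pi_s_2 = 1/12*pi_s_1 + 7/12*pi_s_2 + 1/4*pi_s_3 + 1/6*pi_s_4 + 1/6*pi_s_5
  pi_s_3 = 1/2*pi_s_1 + 1/6*pi_s_2 + 1/12*pi_s_3 + 1/4*pi_s_4 + 1/2*pi_s_5
  pi_s_4 = 1/12*pi_s_1 + 1/12*pi_s_2 + 1/4*pi_s_3 + 1/12*pi_s_4 + 1/12*pi_s_5
  pi_s_5 = 1/6*pi_s_1 + 1/12*pi_s_2 + 1/4*pi_s_3 + 1/12*pi_s_4 + 1/12*pi_s_5
with normalization: pi_s_1 + pi_s_2 + pi_s_3 + pi_s_4 + pi_s_5 = 1.

Using the first 4 balance equations plus normalization, the linear system A*pi = b is:
  [-5/6, 1/12, 1/6, 5/12, 1/6] . pi = 0
  [1/12, -5/12, 1/4, 1/6, 1/6] . pi = 0
  [1/2, 1/6, -11/12, 1/4, 1/2] . pi = 0
  [1/12, 1/12, 1/4, -11/12, 1/12] . pi = 0
  [1, 1, 1, 1, 1] . pi = 1

Solving yields:
  pi_s_1 = 520/2997
  pi_s_2 = 1787/5994
  pi_s_3 = 1561/5994
  pi_s_4 = 2279/17982
  pi_s_5 = 2539/17982

Verification (pi * P):
  520/2997*1/6 + 1787/5994*1/12 + 1561/5994*1/6 + 2279/17982*5/12 + 2539/17982*1/6 = 520/2997 = pi_s_1  (ok)
  520/2997*1/12 + 1787/5994*7/12 + 1561/5994*1/4 + 2279/17982*1/6 + 2539/17982*1/6 = 1787/5994 = pi_s_2  (ok)
  520/2997*1/2 + 1787/5994*1/6 + 1561/5994*1/12 + 2279/17982*1/4 + 2539/17982*1/2 = 1561/5994 = pi_s_3  (ok)
  520/2997*1/12 + 1787/5994*1/12 + 1561/5994*1/4 + 2279/17982*1/12 + 2539/17982*1/12 = 2279/17982 = pi_s_4  (ok)
  520/2997*1/6 + 1787/5994*1/12 + 1561/5994*1/4 + 2279/17982*1/12 + 2539/17982*1/12 = 2539/17982 = pi_s_5  (ok)

Answer: 520/2997 1787/5994 1561/5994 2279/17982 2539/17982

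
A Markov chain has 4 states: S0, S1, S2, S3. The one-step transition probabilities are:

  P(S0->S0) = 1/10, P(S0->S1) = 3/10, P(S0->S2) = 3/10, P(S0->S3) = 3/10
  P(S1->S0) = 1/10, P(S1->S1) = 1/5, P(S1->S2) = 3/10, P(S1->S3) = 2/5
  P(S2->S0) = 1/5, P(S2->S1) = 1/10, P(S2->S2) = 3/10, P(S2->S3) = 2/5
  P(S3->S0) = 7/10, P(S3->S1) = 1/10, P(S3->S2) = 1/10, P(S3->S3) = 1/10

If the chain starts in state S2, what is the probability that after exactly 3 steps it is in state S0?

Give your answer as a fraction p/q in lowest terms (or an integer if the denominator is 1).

Computing P^3 by repeated multiplication:
P^1 =
  S0: [1/10, 3/10, 3/10, 3/10]
  S1: [1/10, 1/5, 3/10, 2/5]
  S2: [1/5, 1/10, 3/10, 2/5]
  S3: [7/10, 1/10, 1/10, 1/10]
P^2 =
  S0: [31/100, 3/20, 6/25, 3/10]
  S1: [37/100, 7/50, 11/50, 27/100]
  S2: [37/100, 3/20, 11/50, 13/50]
  S3: [17/100, 1/4, 7/25, 3/10]
P^3 =
  S0: [38/125, 177/1000, 6/25, 279/1000]
  S1: [71/250, 47/250, 123/500, 141/500]
  S2: [139/500, 189/1000, 31/125, 57/200]
  S3: [77/250, 159/1000, 6/25, 293/1000]

(P^3)[S2 -> S0] = 139/500

Answer: 139/500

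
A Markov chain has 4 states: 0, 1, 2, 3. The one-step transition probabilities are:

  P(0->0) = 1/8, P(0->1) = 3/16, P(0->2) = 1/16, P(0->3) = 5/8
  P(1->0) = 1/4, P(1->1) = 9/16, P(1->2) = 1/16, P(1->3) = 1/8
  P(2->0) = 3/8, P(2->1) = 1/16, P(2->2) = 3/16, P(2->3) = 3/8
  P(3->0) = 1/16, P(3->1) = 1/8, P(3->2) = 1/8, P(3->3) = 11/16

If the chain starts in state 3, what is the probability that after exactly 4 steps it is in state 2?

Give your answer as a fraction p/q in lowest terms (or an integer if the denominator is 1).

Answer: 7249/65536

Derivation:
Computing P^4 by repeated multiplication:
P^1 =
  0: [1/8, 3/16, 1/16, 5/8]
  1: [1/4, 9/16, 1/16, 1/8]
  2: [3/8, 1/16, 3/16, 3/8]
  3: [1/16, 1/8, 1/8, 11/16]
P^2 =
  0: [1/8, 27/128, 7/64, 71/128]
  1: [13/64, 49/128, 5/64, 43/128]
  2: [5/32, 21/128, 7/64, 73/128]
  3: [33/256, 45/256, 31/256, 147/256]
P^3 =
  0: [295/2048, 447/2048, 227/2048, 1079/2048]
  1: [351/2048, 615/2048, 191/2048, 891/2048]
  2: [281/2048, 409/2048, 229/2048, 1129/2048]
  3: [579/4096, 829/4096, 465/4096, 2223/4096]
P^4 =
  0: [4819/32768, 7293/32768, 3581/32768, 17075/32768]
  1: [5199/32768, 8561/32768, 3321/32768, 15687/32768]
  2: [4701/32768, 7011/32768, 3635/32768, 17421/32768]
  3: [9487/65536, 14109/65536, 7249/65536, 34691/65536]

(P^4)[3 -> 2] = 7249/65536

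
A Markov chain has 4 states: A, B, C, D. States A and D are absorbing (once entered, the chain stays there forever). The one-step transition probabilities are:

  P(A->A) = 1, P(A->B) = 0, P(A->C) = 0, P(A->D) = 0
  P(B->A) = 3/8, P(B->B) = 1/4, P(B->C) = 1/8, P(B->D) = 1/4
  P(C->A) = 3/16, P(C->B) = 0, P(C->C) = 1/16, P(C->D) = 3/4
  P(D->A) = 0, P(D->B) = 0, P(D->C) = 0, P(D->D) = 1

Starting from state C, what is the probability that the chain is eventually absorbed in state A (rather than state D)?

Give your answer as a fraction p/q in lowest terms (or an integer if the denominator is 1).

Answer: 1/5

Derivation:
Let a_i = P(absorbed in A | start in state i).
Boundary conditions: a_A = 1, a_D = 0.
For each transient state i, a_i = sum_j P(i->j) * a_j:
  a_B = 3/8*a_A + 1/4*a_B + 1/8*a_C + 1/4*a_D
  a_C = 3/16*a_A + 0*a_B + 1/16*a_C + 3/4*a_D

Substituting a_A = 1 and a_D = 0, rearrange to (I - Q) a = r where r[i] = P(i -> A):
  [3/4, -1/8] . (a_B, a_C) = 3/8
  [0, 15/16] . (a_B, a_C) = 3/16

Solving yields:
  a_B = 8/15
  a_C = 1/5

Starting state is C, so the absorption probability is a_C = 1/5.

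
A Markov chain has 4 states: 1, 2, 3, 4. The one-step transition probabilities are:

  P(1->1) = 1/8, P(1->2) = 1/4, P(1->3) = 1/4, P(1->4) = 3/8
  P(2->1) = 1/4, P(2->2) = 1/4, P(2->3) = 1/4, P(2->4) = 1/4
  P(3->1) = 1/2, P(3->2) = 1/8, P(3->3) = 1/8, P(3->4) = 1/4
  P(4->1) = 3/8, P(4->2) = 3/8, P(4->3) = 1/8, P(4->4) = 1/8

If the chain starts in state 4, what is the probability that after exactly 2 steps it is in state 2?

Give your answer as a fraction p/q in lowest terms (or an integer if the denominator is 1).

Computing P^2 by repeated multiplication:
P^1 =
  1: [1/8, 1/4, 1/4, 3/8]
  2: [1/4, 1/4, 1/4, 1/4]
  3: [1/2, 1/8, 1/8, 1/4]
  4: [3/8, 3/8, 1/8, 1/8]
P^2 =
  1: [11/32, 17/64, 11/64, 7/32]
  2: [5/16, 1/4, 3/16, 1/4]
  3: [1/4, 17/64, 13/64, 9/32]
  4: [1/4, 1/4, 7/32, 9/32]

(P^2)[4 -> 2] = 1/4

Answer: 1/4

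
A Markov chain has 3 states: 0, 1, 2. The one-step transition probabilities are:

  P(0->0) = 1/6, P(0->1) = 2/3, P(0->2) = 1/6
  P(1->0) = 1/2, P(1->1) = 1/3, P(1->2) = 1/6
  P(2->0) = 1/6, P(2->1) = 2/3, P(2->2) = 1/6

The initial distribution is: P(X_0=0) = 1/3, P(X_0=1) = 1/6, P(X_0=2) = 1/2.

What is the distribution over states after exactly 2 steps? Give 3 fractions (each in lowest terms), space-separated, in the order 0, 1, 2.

Propagating the distribution step by step (d_{t+1} = d_t * P):
d_0 = (0=1/3, 1=1/6, 2=1/2)
  d_1[0] = 1/3*1/6 + 1/6*1/2 + 1/2*1/6 = 2/9
  d_1[1] = 1/3*2/3 + 1/6*1/3 + 1/2*2/3 = 11/18
  d_1[2] = 1/3*1/6 + 1/6*1/6 + 1/2*1/6 = 1/6
d_1 = (0=2/9, 1=11/18, 2=1/6)
  d_2[0] = 2/9*1/6 + 11/18*1/2 + 1/6*1/6 = 10/27
  d_2[1] = 2/9*2/3 + 11/18*1/3 + 1/6*2/3 = 25/54
  d_2[2] = 2/9*1/6 + 11/18*1/6 + 1/6*1/6 = 1/6
d_2 = (0=10/27, 1=25/54, 2=1/6)

Answer: 10/27 25/54 1/6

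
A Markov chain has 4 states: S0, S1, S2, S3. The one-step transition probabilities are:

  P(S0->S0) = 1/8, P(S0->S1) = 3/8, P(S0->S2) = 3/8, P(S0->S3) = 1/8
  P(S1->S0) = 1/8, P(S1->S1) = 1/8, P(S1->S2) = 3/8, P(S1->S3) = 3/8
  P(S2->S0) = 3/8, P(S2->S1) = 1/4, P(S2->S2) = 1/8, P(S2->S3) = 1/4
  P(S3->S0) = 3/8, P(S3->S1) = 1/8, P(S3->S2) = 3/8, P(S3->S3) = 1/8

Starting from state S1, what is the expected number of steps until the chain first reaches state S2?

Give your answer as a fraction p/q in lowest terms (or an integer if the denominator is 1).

Let h_i = expected steps to first reach S2 from state i.
Boundary: h_S2 = 0.
First-step equations for the other states:
  h_S0 = 1 + 1/8*h_S0 + 3/8*h_S1 + 3/8*h_S2 + 1/8*h_S3
  h_S1 = 1 + 1/8*h_S0 + 1/8*h_S1 + 3/8*h_S2 + 3/8*h_S3
  h_S3 = 1 + 3/8*h_S0 + 1/8*h_S1 + 3/8*h_S2 + 1/8*h_S3

Substituting h_S2 = 0 and rearranging gives the linear system (I - Q) h = 1:
  [7/8, -3/8, -1/8] . (h_S0, h_S1, h_S3) = 1
  [-1/8, 7/8, -3/8] . (h_S0, h_S1, h_S3) = 1
  [-3/8, -1/8, 7/8] . (h_S0, h_S1, h_S3) = 1

Solving yields:
  h_S0 = 8/3
  h_S1 = 8/3
  h_S3 = 8/3

Starting state is S1, so the expected hitting time is h_S1 = 8/3.

Answer: 8/3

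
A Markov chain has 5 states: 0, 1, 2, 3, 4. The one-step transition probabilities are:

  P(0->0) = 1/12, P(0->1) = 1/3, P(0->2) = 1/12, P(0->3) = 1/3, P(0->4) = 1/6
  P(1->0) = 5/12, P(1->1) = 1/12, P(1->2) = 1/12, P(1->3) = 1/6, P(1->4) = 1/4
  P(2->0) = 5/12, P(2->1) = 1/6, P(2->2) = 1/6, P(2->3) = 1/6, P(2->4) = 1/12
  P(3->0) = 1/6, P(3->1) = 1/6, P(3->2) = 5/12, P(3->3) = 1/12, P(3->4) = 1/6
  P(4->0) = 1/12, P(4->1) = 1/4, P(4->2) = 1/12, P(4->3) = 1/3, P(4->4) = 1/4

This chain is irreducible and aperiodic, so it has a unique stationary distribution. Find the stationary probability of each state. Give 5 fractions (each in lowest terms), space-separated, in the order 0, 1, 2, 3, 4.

The stationary distribution satisfies pi = pi * P, i.e.:
  pi_0 = 1/12*pi_0 + 5/12*pi_1 + 5/12*pi_2 + 1/6*pi_3 + 1/12*pi_4
  pi_1 = 1/3*pi_0 + 1/12*pi_1 + 1/6*pi_2 + 1/6*pi_3 + 1/4*pi_4
  pi_2 = 1/12*pi_0 + 1/12*pi_1 + 1/6*pi_2 + 5/12*pi_3 + 1/12*pi_4
  pi_3 = 1/3*pi_0 + 1/6*pi_1 + 1/6*pi_2 + 1/12*pi_3 + 1/3*pi_4
  pi_4 = 1/6*pi_0 + 1/4*pi_1 + 1/12*pi_2 + 1/6*pi_3 + 1/4*pi_4
with normalization: pi_0 + pi_1 + pi_2 + pi_3 + pi_4 = 1.

Using the first 4 balance equations plus normalization, the linear system A*pi = b is:
  [-11/12, 5/12, 5/12, 1/6, 1/12] . pi = 0
  [1/3, -11/12, 1/6, 1/6, 1/4] . pi = 0
  [1/12, 1/12, -5/6, 5/12, 1/12] . pi = 0
  [1/3, 1/6, 1/6, -11/12, 1/3] . pi = 0
  [1, 1, 1, 1, 1] . pi = 1

Solving yields:
  pi_0 = 3166/14033
  pi_1 = 5691/28066
  pi_2 = 2383/14033
  pi_3 = 3045/14033
  pi_4 = 5187/28066

Verification (pi * P):
  3166/14033*1/12 + 5691/28066*5/12 + 2383/14033*5/12 + 3045/14033*1/6 + 5187/28066*1/12 = 3166/14033 = pi_0  (ok)
  3166/14033*1/3 + 5691/28066*1/12 + 2383/14033*1/6 + 3045/14033*1/6 + 5187/28066*1/4 = 5691/28066 = pi_1  (ok)
  3166/14033*1/12 + 5691/28066*1/12 + 2383/14033*1/6 + 3045/14033*5/12 + 5187/28066*1/12 = 2383/14033 = pi_2  (ok)
  3166/14033*1/3 + 5691/28066*1/6 + 2383/14033*1/6 + 3045/14033*1/12 + 5187/28066*1/3 = 3045/14033 = pi_3  (ok)
  3166/14033*1/6 + 5691/28066*1/4 + 2383/14033*1/12 + 3045/14033*1/6 + 5187/28066*1/4 = 5187/28066 = pi_4  (ok)

Answer: 3166/14033 5691/28066 2383/14033 3045/14033 5187/28066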